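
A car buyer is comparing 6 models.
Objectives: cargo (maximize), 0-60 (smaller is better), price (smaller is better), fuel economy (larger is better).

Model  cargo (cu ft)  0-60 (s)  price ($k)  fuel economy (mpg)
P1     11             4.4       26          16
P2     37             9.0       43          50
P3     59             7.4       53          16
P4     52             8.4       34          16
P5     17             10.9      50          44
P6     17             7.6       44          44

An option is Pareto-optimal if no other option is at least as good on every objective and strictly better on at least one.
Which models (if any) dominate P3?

P1: worse on cargo (11 vs 59).
P2: worse on cargo (37 vs 59).
P4: worse on cargo (52 vs 59).
P5: worse on cargo (17 vs 59).
P6: worse on cargo (17 vs 59).
No option dominates P3.

none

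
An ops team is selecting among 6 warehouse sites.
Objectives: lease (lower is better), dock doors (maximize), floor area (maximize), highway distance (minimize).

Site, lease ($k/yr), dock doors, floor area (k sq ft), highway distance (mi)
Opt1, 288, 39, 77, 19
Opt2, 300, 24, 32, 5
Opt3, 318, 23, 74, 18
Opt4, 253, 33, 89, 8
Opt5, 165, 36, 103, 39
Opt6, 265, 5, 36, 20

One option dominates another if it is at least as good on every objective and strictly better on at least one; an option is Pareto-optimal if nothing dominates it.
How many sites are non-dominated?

4

Opt1: not dominated (best dock doors).
Opt2: not dominated (best highway distance).
Opt3: dominated by Opt4 (lease 253≤318, dock doors 33≥23, floor area 89≥74, highway distance 8≤18).
Opt4: not dominated.
Opt5: not dominated (best lease).
Opt6: dominated by Opt4 (lease 253≤265, dock doors 33≥5, floor area 89≥36, highway distance 8≤20).
Pareto-optimal: Opt1, Opt2, Opt4, Opt5 → 4.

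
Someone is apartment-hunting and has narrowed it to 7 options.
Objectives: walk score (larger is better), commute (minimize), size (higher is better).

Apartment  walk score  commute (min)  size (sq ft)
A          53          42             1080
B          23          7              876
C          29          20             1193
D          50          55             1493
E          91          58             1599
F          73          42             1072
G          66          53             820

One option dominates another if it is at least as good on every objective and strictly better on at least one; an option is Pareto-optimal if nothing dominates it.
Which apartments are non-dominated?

A: not dominated.
B: not dominated (best commute).
C: not dominated.
D: not dominated.
E: not dominated (best walk score).
F: not dominated.
G: dominated by F (walk score 73≥66, commute 42≤53, size 1072≥820).

A, B, C, D, E, F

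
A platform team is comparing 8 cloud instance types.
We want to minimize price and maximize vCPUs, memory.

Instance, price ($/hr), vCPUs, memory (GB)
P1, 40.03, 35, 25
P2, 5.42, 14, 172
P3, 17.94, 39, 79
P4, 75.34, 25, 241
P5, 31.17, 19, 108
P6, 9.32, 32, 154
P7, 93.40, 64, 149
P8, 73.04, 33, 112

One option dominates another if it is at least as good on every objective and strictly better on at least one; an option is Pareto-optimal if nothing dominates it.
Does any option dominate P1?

Yes

P3 vs P1: price 17.94≤40.03, vCPUs 39≥35, memory 79≥25 — P3 is at least as good on every objective and strictly better on at least one, so P3 dominates P1.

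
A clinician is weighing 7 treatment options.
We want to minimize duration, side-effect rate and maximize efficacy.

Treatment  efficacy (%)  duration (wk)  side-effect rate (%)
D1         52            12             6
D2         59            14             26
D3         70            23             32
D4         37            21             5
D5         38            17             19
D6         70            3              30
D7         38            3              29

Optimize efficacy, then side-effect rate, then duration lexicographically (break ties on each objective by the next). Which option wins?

D6

First maximize efficacy: best is 70, kept {D3, D6}.
Then minimize side-effect rate: best is 30, kept {D6}.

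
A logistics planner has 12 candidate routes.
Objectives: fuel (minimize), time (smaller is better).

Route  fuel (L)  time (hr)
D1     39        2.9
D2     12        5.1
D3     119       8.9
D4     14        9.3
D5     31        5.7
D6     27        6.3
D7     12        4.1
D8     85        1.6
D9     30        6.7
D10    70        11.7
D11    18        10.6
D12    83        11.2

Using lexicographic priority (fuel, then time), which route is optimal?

D7

First minimize fuel: best is 12, kept {D2, D7}.
Then minimize time: best is 4.1, kept {D7}.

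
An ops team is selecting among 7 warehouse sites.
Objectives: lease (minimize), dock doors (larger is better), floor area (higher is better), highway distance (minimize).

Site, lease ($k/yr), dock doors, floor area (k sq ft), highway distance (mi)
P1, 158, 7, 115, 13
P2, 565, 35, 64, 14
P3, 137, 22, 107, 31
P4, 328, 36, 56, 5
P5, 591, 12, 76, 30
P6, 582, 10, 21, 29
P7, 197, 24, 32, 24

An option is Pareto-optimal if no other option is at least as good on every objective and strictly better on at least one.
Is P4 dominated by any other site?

P1: worse on dock doors (7 vs 36).
P2: worse on lease (565 vs 328).
P3: worse on dock doors (22 vs 36).
P5: worse on lease (591 vs 328).
P6: worse on lease (582 vs 328).
P7: worse on dock doors (24 vs 36).
No option is at least as good as P4 on every objective and strictly better on one.

No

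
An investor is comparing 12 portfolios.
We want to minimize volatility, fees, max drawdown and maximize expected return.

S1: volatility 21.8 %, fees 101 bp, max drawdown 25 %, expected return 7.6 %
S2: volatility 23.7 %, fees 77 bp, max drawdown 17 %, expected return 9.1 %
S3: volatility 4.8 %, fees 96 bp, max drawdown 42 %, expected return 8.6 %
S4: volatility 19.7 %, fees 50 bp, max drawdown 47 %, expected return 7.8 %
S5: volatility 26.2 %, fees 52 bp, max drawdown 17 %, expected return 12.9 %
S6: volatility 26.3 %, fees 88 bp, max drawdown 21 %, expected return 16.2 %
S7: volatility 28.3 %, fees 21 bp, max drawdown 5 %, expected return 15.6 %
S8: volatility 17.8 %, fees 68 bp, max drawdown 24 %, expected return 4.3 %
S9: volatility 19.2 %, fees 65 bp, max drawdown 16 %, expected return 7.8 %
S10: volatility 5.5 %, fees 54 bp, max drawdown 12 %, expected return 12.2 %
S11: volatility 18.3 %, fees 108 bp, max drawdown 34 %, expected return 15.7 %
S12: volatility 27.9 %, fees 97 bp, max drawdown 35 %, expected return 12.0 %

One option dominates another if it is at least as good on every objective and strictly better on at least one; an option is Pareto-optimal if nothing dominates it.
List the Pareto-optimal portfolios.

S3, S4, S5, S6, S7, S10, S11

S1: dominated by S9 (volatility 19.2≤21.8, fees 65≤101, max drawdown 16≤25, expected return 7.8≥7.6).
S2: dominated by S10 (volatility 5.5≤23.7, fees 54≤77, max drawdown 12≤17, expected return 12.2≥9.1).
S3: not dominated (best volatility).
S4: not dominated.
S5: not dominated.
S6: not dominated (best expected return).
S7: not dominated (best fees).
S8: dominated by S10 (volatility 5.5≤17.8, fees 54≤68, max drawdown 12≤24, expected return 12.2≥4.3).
S9: dominated by S10 (volatility 5.5≤19.2, fees 54≤65, max drawdown 12≤16, expected return 12.2≥7.8).
S10: not dominated.
S11: not dominated.
S12: dominated by S5 (volatility 26.2≤27.9, fees 52≤97, max drawdown 17≤35, expected return 12.9≥12.0).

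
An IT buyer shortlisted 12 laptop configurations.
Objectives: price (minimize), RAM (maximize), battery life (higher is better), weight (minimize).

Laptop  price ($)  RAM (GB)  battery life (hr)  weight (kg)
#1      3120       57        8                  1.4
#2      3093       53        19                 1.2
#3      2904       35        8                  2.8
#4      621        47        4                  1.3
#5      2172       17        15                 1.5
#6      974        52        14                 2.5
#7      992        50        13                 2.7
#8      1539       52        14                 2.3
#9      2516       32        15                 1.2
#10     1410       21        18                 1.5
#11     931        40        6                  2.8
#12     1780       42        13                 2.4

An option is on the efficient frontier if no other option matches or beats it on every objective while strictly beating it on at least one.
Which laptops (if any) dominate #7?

#6

#6: price 974≤992, RAM 52≥50, battery life 14≥13, weight 2.5≤2.7 — dominates #7.
Others (#1, #2, #3, #4, #5, #8, #9, #10, #11, #12) are each worse than #7 on at least one objective.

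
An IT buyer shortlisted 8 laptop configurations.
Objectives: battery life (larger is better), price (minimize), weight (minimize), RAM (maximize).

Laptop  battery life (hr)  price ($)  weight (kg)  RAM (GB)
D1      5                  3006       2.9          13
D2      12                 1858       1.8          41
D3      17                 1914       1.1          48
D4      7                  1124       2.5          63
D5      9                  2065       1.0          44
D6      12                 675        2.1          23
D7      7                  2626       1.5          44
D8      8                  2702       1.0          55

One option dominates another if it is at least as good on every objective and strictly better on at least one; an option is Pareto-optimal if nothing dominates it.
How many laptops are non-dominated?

D1: dominated by D2 (battery life 12≥5, price 1858≤3006, weight 1.8≤2.9, RAM 41≥13).
D2: not dominated.
D3: not dominated (best battery life).
D4: not dominated (best RAM).
D5: not dominated.
D6: not dominated (best price).
D7: dominated by D3 (battery life 17≥7, price 1914≤2626, weight 1.1≤1.5, RAM 48≥44).
D8: not dominated.
Pareto-optimal: D2, D3, D4, D5, D6, D8 → 6.

6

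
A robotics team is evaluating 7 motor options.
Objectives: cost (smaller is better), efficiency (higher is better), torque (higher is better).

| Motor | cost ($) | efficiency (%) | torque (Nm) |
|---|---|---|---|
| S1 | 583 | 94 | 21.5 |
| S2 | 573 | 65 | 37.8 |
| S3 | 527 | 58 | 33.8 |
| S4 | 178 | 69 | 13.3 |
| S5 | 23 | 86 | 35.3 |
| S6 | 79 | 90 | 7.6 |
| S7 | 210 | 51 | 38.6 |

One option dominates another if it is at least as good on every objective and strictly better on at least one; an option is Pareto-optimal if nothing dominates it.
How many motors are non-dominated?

S1: not dominated (best efficiency).
S2: not dominated.
S3: dominated by S5 (cost 23≤527, efficiency 86≥58, torque 35.3≥33.8).
S4: dominated by S5 (cost 23≤178, efficiency 86≥69, torque 35.3≥13.3).
S5: not dominated (best cost).
S6: not dominated.
S7: not dominated (best torque).
Pareto-optimal: S1, S2, S5, S6, S7 → 5.

5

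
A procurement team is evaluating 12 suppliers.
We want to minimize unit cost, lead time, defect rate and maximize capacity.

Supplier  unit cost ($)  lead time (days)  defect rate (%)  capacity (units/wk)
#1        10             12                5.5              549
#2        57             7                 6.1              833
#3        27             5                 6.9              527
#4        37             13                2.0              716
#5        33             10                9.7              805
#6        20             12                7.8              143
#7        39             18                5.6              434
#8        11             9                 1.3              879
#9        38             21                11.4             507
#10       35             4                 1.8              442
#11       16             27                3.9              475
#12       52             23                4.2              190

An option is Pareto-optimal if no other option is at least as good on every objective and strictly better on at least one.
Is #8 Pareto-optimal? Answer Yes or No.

#1: worse on lead time (12 vs 9).
#2: worse on unit cost (57 vs 11).
#3: worse on unit cost (27 vs 11).
#4: worse on unit cost (37 vs 11).
#5: worse on unit cost (33 vs 11).
#6: worse on unit cost (20 vs 11).
#7: worse on unit cost (39 vs 11).
#9: worse on unit cost (38 vs 11).
#10: worse on unit cost (35 vs 11).
#11: worse on unit cost (16 vs 11).
#12: worse on unit cost (52 vs 11).
No option is at least as good as #8 on every objective and strictly better on one.

Yes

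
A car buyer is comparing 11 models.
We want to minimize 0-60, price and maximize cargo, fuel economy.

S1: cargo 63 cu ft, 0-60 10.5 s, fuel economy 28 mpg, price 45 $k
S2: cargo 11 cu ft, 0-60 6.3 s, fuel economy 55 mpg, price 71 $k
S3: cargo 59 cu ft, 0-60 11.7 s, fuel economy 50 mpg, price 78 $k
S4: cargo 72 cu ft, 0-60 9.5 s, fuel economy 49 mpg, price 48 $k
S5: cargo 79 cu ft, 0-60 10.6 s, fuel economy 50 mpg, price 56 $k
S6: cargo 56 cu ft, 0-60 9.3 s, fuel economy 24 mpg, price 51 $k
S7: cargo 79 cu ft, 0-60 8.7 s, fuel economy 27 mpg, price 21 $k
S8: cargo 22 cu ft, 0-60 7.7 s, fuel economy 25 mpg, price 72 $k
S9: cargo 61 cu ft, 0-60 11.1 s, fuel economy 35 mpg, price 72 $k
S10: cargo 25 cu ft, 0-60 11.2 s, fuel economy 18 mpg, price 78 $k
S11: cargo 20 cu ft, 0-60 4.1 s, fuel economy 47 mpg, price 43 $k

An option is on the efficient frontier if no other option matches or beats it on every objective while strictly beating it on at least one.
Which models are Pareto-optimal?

S1, S2, S4, S5, S7, S8, S11

S1: not dominated.
S2: not dominated (best fuel economy).
S3: dominated by S5 (cargo 79≥59, 0-60 10.6≤11.7, fuel economy 50≥50, price 56≤78).
S4: not dominated.
S5: not dominated.
S6: dominated by S7 (cargo 79≥56, 0-60 8.7≤9.3, fuel economy 27≥24, price 21≤51).
S7: not dominated (best price).
S8: not dominated.
S9: dominated by S4 (cargo 72≥61, 0-60 9.5≤11.1, fuel economy 49≥35, price 48≤72).
S10: dominated by S1 (cargo 63≥25, 0-60 10.5≤11.2, fuel economy 28≥18, price 45≤78).
S11: not dominated (best 0-60).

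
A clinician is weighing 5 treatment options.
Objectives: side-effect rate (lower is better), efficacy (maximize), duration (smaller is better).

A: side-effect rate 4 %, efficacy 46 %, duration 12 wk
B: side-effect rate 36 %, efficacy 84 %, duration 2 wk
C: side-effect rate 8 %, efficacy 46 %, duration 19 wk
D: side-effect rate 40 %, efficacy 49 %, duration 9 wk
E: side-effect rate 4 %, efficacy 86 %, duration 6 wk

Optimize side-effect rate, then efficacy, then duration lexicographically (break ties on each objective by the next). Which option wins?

First minimize side-effect rate: best is 4, kept {A, E}.
Then maximize efficacy: best is 86, kept {E}.

E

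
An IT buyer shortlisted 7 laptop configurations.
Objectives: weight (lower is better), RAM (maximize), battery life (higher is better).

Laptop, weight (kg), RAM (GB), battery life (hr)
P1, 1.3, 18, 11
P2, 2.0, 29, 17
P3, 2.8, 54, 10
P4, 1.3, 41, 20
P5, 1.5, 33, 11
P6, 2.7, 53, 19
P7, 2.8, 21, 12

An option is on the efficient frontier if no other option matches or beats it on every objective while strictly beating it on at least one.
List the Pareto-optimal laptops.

P3, P4, P6

P1: dominated by P4 (weight 1.3≤1.3, RAM 41≥18, battery life 20≥11).
P2: dominated by P4 (weight 1.3≤2.0, RAM 41≥29, battery life 20≥17).
P3: not dominated (best RAM).
P4: not dominated (best battery life).
P5: dominated by P4 (weight 1.3≤1.5, RAM 41≥33, battery life 20≥11).
P6: not dominated.
P7: dominated by P2 (weight 2.0≤2.8, RAM 29≥21, battery life 17≥12).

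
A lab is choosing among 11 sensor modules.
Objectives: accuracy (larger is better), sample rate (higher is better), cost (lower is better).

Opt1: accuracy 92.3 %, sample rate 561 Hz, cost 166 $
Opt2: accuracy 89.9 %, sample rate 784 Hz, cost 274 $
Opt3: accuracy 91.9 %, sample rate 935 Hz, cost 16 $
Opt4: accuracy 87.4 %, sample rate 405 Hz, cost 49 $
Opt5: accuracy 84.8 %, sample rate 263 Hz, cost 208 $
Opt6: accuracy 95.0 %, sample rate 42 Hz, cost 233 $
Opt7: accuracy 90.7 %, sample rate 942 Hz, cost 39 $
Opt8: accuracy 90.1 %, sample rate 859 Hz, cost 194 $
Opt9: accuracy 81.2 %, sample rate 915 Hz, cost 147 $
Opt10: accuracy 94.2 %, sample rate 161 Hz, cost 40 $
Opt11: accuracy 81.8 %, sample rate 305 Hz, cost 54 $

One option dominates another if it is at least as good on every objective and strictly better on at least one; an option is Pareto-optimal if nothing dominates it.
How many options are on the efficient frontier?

Opt1: not dominated.
Opt2: dominated by Opt3 (accuracy 91.9≥89.9, sample rate 935≥784, cost 16≤274).
Opt3: not dominated (best cost).
Opt4: dominated by Opt3 (accuracy 91.9≥87.4, sample rate 935≥405, cost 16≤49).
Opt5: dominated by Opt1 (accuracy 92.3≥84.8, sample rate 561≥263, cost 166≤208).
Opt6: not dominated (best accuracy).
Opt7: not dominated (best sample rate).
Opt8: dominated by Opt3 (accuracy 91.9≥90.1, sample rate 935≥859, cost 16≤194).
Opt9: dominated by Opt3 (accuracy 91.9≥81.2, sample rate 935≥915, cost 16≤147).
Opt10: not dominated.
Opt11: dominated by Opt3 (accuracy 91.9≥81.8, sample rate 935≥305, cost 16≤54).
Pareto-optimal: Opt1, Opt3, Opt6, Opt7, Opt10 → 5.

5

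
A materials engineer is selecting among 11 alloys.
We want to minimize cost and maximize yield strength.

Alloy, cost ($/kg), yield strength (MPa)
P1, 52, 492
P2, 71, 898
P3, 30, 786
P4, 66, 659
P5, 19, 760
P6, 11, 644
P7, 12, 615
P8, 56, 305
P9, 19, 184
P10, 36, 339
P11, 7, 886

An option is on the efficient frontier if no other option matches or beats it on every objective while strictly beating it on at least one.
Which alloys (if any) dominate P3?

P11: cost 7≤30, yield strength 886≥786 — dominates P3.
Others (P1, P2, P4, P5, P6, P7, P8, P9, P10) are each worse than P3 on at least one objective.

P11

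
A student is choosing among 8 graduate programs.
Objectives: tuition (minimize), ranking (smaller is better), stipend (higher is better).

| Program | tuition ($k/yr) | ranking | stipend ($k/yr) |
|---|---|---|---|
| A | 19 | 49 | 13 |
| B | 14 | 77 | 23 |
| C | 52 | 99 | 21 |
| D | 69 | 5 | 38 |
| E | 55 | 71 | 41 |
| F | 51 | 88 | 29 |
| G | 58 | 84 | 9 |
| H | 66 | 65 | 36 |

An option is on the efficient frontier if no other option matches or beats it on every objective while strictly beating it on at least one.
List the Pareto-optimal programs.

A: not dominated.
B: not dominated (best tuition).
C: dominated by B (tuition 14≤52, ranking 77≤99, stipend 23≥21).
D: not dominated (best ranking).
E: not dominated (best stipend).
F: not dominated.
G: dominated by A (tuition 19≤58, ranking 49≤84, stipend 13≥9).
H: not dominated.

A, B, D, E, F, H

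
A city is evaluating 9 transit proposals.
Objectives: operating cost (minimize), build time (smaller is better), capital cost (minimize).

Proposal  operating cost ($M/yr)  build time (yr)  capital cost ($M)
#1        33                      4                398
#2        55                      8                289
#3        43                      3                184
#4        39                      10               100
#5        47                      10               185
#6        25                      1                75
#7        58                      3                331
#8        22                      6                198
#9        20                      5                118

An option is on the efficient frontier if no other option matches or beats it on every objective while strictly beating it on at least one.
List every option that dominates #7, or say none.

#3: operating cost 43≤58, build time 3≤3, capital cost 184≤331 — dominates #7.
#6: operating cost 25≤58, build time 1≤3, capital cost 75≤331 — dominates #7.
Others (#1, #2, #4, #5, #8, #9) are each worse than #7 on at least one objective.

#3, #6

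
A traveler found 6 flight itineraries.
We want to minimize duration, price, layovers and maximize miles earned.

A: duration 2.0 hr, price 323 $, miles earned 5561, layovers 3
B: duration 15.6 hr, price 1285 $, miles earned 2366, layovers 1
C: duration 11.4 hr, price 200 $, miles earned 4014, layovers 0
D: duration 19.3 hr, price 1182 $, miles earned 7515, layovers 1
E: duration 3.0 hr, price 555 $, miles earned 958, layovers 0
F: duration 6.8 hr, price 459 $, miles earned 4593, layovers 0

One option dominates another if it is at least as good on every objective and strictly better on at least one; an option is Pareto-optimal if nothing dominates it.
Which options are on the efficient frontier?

A, C, D, E, F

A: not dominated (best duration).
B: dominated by C (duration 11.4≤15.6, price 200≤1285, miles earned 4014≥2366, layovers 0≤1).
C: not dominated (best price).
D: not dominated (best miles earned).
E: not dominated.
F: not dominated.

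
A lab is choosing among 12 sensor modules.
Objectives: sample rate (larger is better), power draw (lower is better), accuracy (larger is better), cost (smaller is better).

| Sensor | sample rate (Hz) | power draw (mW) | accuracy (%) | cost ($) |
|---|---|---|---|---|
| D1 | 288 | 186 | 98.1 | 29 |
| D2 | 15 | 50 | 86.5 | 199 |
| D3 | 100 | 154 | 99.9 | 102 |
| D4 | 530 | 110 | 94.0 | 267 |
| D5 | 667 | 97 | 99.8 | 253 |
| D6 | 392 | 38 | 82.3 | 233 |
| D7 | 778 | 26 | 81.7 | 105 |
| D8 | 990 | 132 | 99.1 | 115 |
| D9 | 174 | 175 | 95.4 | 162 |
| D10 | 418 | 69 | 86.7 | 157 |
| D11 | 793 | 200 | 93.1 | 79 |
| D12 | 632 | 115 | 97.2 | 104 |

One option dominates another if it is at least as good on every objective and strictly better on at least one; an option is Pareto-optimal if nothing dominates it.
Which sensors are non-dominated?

D1: not dominated (best cost).
D2: not dominated.
D3: not dominated (best accuracy).
D4: dominated by D5 (sample rate 667≥530, power draw 97≤110, accuracy 99.8≥94.0, cost 253≤267).
D5: not dominated.
D6: not dominated.
D7: not dominated (best power draw).
D8: not dominated (best sample rate).
D9: dominated by D8 (sample rate 990≥174, power draw 132≤175, accuracy 99.1≥95.4, cost 115≤162).
D10: not dominated.
D11: not dominated.
D12: not dominated.

D1, D2, D3, D5, D6, D7, D8, D10, D11, D12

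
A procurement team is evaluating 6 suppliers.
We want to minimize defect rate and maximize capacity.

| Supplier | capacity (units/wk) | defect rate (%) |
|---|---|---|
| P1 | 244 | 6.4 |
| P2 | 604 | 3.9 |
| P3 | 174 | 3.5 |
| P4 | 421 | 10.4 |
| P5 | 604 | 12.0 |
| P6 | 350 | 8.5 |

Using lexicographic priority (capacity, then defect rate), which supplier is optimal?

P2

First maximize capacity: best is 604, kept {P2, P5}.
Then minimize defect rate: best is 3.9, kept {P2}.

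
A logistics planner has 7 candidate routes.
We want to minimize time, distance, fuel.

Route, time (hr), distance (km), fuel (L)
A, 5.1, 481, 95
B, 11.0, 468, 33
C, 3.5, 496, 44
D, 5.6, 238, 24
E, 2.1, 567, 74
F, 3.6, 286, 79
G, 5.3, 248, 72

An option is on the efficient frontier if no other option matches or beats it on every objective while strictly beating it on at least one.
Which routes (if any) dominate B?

D

D: time 5.6≤11.0, distance 238≤468, fuel 24≤33 — dominates B.
Others (A, C, E, F, G) are each worse than B on at least one objective.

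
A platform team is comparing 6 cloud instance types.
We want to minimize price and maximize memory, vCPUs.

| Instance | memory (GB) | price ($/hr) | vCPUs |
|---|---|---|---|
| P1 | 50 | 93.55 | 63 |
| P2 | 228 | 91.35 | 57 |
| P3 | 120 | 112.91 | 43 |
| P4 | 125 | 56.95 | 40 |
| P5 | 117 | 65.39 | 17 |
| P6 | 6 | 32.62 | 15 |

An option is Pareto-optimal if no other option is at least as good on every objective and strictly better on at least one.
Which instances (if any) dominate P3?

P2: memory 228≥120, price 91.35≤112.91, vCPUs 57≥43 — dominates P3.
Others (P1, P4, P5, P6) are each worse than P3 on at least one objective.

P2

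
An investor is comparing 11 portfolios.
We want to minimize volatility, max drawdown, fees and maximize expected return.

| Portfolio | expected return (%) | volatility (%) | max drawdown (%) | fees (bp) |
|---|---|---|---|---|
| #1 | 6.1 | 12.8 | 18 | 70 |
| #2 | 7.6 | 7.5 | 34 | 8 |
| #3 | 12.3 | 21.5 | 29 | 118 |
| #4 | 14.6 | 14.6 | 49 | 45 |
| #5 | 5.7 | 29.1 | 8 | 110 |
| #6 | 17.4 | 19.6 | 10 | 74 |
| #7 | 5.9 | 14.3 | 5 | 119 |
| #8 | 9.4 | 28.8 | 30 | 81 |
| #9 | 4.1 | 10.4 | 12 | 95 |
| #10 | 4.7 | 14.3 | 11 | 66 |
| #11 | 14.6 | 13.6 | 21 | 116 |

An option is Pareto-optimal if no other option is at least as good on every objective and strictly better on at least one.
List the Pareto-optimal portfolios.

#1, #2, #4, #5, #6, #7, #9, #10, #11

#1: not dominated.
#2: not dominated (best volatility).
#3: dominated by #6 (expected return 17.4≥12.3, volatility 19.6≤21.5, max drawdown 10≤29, fees 74≤118).
#4: not dominated.
#5: not dominated.
#6: not dominated (best expected return).
#7: not dominated (best max drawdown).
#8: dominated by #6 (expected return 17.4≥9.4, volatility 19.6≤28.8, max drawdown 10≤30, fees 74≤81).
#9: not dominated.
#10: not dominated.
#11: not dominated.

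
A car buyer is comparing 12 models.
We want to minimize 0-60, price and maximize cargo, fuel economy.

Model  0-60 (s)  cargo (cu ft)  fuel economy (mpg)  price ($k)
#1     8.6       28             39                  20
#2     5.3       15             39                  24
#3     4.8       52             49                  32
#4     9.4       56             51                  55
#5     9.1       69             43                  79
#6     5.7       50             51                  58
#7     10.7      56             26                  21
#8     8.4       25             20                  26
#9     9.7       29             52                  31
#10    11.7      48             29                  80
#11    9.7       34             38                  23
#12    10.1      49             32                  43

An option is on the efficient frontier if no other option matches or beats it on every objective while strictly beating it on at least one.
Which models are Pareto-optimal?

#1, #2, #3, #4, #5, #6, #7, #8, #9, #11

#1: not dominated (best price).
#2: not dominated.
#3: not dominated (best 0-60).
#4: not dominated.
#5: not dominated (best cargo).
#6: not dominated.
#7: not dominated.
#8: not dominated.
#9: not dominated (best fuel economy).
#10: dominated by #3 (0-60 4.8≤11.7, cargo 52≥48, fuel economy 49≥29, price 32≤80).
#11: not dominated.
#12: dominated by #3 (0-60 4.8≤10.1, cargo 52≥49, fuel economy 49≥32, price 32≤43).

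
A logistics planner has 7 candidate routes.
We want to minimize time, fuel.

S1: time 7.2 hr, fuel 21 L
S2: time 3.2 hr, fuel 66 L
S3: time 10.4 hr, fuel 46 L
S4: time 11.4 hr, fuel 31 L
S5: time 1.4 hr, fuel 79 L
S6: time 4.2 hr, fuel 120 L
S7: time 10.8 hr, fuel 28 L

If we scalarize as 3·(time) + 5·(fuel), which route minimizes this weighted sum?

S1

S1: 3·7.2 + 5·21 = 126.6
S2: 3·3.2 + 5·66 = 339.6
S3: 3·10.4 + 5·46 = 261.2
S4: 3·11.4 + 5·31 = 189.2
S5: 3·1.4 + 5·79 = 399.2
S6: 3·4.2 + 5·120 = 612.6
S7: 3·10.8 + 5·28 = 172.4
Lowest: S1 at 126.6.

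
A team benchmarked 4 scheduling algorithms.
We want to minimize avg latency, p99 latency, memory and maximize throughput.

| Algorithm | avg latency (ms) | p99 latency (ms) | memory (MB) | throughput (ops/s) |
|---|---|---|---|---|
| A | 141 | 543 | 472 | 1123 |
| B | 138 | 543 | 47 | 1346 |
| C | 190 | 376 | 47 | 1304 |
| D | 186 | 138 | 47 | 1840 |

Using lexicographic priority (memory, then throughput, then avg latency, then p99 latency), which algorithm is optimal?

First minimize memory: best is 47, kept {B, C, D}.
Then maximize throughput: best is 1840, kept {D}.

D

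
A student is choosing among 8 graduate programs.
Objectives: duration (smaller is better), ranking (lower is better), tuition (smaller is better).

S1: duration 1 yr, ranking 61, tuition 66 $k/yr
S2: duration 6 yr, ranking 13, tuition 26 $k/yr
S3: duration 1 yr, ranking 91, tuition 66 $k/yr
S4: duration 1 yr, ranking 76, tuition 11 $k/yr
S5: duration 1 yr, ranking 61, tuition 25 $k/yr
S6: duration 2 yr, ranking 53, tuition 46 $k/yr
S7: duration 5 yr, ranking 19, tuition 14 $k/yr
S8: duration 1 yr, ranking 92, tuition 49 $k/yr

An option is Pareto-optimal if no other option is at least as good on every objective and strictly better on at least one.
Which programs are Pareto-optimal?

S2, S4, S5, S6, S7

S1: dominated by S5 (duration 1≤1, ranking 61≤61, tuition 25≤66).
S2: not dominated (best ranking).
S3: dominated by S1 (duration 1≤1, ranking 61≤91, tuition 66≤66).
S4: not dominated (best tuition).
S5: not dominated.
S6: not dominated.
S7: not dominated.
S8: dominated by S4 (duration 1≤1, ranking 76≤92, tuition 11≤49).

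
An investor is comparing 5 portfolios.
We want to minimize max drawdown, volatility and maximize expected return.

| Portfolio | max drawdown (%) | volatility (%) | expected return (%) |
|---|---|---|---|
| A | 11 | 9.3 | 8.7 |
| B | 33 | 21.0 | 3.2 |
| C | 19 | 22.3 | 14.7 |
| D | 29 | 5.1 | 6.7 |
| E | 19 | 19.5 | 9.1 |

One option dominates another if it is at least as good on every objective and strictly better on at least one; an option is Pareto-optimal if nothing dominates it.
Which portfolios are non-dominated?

A, C, D, E

A: not dominated (best max drawdown).
B: dominated by A (max drawdown 11≤33, volatility 9.3≤21.0, expected return 8.7≥3.2).
C: not dominated (best expected return).
D: not dominated (best volatility).
E: not dominated.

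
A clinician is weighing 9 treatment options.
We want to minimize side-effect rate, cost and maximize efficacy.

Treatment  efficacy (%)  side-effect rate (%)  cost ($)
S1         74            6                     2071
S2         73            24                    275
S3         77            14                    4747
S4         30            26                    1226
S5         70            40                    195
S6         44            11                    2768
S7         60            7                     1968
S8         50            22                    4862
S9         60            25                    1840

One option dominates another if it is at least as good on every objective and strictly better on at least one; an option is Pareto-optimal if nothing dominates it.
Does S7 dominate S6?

S7 vs S6: efficacy 60≥44, side-effect rate 7≤11, cost 1968≤2768 — S7 is at least as good on every objective with at least one strict improvement.

Yes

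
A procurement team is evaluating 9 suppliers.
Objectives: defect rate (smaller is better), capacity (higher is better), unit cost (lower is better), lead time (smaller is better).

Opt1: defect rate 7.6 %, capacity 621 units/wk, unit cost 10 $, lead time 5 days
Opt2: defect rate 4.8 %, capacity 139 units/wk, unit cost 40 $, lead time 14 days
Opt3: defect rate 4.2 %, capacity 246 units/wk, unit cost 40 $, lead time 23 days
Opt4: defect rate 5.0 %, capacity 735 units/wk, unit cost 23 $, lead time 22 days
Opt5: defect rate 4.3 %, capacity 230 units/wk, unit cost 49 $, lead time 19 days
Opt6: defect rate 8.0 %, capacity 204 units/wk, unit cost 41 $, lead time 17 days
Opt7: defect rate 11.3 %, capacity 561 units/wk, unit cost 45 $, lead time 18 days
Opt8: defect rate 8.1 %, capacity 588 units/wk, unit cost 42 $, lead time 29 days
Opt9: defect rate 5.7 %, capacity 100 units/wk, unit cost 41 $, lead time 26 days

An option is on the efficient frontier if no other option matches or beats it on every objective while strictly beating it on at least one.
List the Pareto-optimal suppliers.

Opt1: not dominated (best unit cost).
Opt2: not dominated.
Opt3: not dominated (best defect rate).
Opt4: not dominated (best capacity).
Opt5: not dominated.
Opt6: dominated by Opt1 (defect rate 7.6≤8.0, capacity 621≥204, unit cost 10≤41, lead time 5≤17).
Opt7: dominated by Opt1 (defect rate 7.6≤11.3, capacity 621≥561, unit cost 10≤45, lead time 5≤18).
Opt8: dominated by Opt1 (defect rate 7.6≤8.1, capacity 621≥588, unit cost 10≤42, lead time 5≤29).
Opt9: dominated by Opt2 (defect rate 4.8≤5.7, capacity 139≥100, unit cost 40≤41, lead time 14≤26).

Opt1, Opt2, Opt3, Opt4, Opt5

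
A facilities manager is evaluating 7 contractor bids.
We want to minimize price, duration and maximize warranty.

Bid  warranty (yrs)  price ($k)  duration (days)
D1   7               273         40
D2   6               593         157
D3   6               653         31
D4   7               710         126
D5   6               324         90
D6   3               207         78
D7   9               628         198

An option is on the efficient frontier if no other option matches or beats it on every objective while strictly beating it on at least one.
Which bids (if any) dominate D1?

D2: worse on warranty (6 vs 7).
D3: worse on warranty (6 vs 7).
D4: worse on price (710 vs 273).
D5: worse on warranty (6 vs 7).
D6: worse on warranty (3 vs 7).
D7: worse on price (628 vs 273).
No option dominates D1.

none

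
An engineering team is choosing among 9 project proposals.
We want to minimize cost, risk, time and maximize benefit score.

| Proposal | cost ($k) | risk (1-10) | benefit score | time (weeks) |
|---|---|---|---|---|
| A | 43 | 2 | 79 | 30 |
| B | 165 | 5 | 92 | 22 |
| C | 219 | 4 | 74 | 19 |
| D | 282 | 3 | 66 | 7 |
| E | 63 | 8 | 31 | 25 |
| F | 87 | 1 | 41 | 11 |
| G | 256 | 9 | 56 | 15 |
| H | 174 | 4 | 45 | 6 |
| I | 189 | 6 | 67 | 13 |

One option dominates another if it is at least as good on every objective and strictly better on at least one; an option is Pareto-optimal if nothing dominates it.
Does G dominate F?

G vs F: G is worse on cost (256 vs 87), so it does not dominate F.

No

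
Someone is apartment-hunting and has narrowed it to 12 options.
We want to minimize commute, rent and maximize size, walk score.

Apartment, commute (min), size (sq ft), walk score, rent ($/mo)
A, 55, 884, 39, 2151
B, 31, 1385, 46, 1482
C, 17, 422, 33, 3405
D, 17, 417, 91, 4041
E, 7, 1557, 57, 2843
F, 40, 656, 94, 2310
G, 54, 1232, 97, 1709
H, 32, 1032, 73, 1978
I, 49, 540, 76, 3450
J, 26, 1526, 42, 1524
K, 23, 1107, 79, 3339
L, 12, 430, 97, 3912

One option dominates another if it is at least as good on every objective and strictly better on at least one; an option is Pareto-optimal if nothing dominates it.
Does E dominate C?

Yes

E vs C: commute 7≤17, size 1557≥422, walk score 57≥33, rent 2843≤3405 — E is at least as good on every objective with at least one strict improvement.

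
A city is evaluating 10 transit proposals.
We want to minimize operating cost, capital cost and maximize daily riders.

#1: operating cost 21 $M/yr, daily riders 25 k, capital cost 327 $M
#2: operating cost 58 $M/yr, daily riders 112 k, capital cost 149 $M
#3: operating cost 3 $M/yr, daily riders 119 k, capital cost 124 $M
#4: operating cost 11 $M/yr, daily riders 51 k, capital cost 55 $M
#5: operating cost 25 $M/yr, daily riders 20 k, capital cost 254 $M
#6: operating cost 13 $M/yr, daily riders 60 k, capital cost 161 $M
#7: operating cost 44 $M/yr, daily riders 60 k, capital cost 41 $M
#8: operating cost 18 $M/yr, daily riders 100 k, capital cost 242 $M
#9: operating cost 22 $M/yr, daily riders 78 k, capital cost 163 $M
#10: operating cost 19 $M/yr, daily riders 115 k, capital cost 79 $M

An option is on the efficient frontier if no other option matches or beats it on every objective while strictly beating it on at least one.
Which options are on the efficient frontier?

#1: dominated by #3 (operating cost 3≤21, daily riders 119≥25, capital cost 124≤327).
#2: dominated by #3 (operating cost 3≤58, daily riders 119≥112, capital cost 124≤149).
#3: not dominated (best operating cost).
#4: not dominated.
#5: dominated by #3 (operating cost 3≤25, daily riders 119≥20, capital cost 124≤254).
#6: dominated by #3 (operating cost 3≤13, daily riders 119≥60, capital cost 124≤161).
#7: not dominated (best capital cost).
#8: dominated by #3 (operating cost 3≤18, daily riders 119≥100, capital cost 124≤242).
#9: dominated by #3 (operating cost 3≤22, daily riders 119≥78, capital cost 124≤163).
#10: not dominated.

#3, #4, #7, #10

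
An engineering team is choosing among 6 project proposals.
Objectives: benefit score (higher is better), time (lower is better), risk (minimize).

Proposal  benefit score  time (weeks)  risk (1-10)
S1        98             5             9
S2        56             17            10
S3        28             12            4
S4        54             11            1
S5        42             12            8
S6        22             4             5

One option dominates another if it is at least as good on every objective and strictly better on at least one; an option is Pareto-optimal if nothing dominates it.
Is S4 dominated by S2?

No

S2 vs S4: S2 is worse on time (17 vs 11), so it does not dominate S4.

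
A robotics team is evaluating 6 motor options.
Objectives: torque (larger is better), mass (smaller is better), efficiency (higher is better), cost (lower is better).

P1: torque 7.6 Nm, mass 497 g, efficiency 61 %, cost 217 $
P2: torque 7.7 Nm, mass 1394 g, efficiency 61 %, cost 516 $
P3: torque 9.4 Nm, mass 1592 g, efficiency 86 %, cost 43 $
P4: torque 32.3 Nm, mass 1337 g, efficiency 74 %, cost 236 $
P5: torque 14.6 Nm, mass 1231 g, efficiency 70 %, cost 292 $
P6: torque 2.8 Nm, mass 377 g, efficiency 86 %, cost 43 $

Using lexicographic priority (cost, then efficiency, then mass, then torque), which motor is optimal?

P6

First minimize cost: best is 43, kept {P3, P6}.
Then maximize efficiency: best is 86, kept {P3, P6}.
Then minimize mass: best is 377, kept {P6}.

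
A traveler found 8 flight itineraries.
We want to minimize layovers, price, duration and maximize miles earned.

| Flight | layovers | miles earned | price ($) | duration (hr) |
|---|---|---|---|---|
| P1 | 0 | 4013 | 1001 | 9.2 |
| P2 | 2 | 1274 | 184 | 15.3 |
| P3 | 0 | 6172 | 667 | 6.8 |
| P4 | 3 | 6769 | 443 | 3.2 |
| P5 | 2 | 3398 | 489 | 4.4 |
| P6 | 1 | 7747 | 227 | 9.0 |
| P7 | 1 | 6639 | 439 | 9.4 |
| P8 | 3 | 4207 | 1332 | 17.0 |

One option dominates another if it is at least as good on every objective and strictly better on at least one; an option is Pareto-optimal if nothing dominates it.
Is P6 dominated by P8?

No

P8 vs P6: P8 is worse on layovers (3 vs 1), so it does not dominate P6.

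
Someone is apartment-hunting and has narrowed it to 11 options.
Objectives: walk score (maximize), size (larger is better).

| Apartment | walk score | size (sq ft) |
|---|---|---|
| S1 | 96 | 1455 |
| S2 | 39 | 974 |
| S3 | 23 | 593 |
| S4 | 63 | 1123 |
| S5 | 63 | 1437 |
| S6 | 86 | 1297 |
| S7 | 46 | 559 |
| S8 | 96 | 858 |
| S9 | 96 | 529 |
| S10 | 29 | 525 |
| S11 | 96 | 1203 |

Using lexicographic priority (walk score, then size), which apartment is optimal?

S1

First maximize walk score: best is 96, kept {S1, S8, S9, S11}.
Then maximize size: best is 1455, kept {S1}.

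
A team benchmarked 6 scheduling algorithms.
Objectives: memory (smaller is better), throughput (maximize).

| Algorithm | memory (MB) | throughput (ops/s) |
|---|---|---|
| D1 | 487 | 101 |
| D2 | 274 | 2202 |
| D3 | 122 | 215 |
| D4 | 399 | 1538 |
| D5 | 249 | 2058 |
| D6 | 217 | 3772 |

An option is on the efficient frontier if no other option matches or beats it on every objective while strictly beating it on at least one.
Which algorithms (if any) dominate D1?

D2: memory 274≤487, throughput 2202≥101 — dominates D1.
D3: memory 122≤487, throughput 215≥101 — dominates D1.
D4: memory 399≤487, throughput 1538≥101 — dominates D1.
D5: memory 249≤487, throughput 2058≥101 — dominates D1.
D6: memory 217≤487, throughput 3772≥101 — dominates D1.

D2, D3, D4, D5, D6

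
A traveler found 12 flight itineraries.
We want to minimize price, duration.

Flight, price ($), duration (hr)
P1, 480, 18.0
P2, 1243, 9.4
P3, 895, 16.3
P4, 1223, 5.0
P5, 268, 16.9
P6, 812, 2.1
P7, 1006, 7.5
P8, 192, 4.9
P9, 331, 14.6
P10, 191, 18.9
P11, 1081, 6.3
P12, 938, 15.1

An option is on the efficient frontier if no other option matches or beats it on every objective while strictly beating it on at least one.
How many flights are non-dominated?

P1: dominated by P5 (price 268≤480, duration 16.9≤18.0).
P2: dominated by P4 (price 1223≤1243, duration 5.0≤9.4).
P3: dominated by P6 (price 812≤895, duration 2.1≤16.3).
P4: dominated by P6 (price 812≤1223, duration 2.1≤5.0).
P5: dominated by P8 (price 192≤268, duration 4.9≤16.9).
P6: not dominated (best duration).
P7: dominated by P6 (price 812≤1006, duration 2.1≤7.5).
P8: not dominated.
P9: dominated by P8 (price 192≤331, duration 4.9≤14.6).
P10: not dominated (best price).
P11: dominated by P6 (price 812≤1081, duration 2.1≤6.3).
P12: dominated by P6 (price 812≤938, duration 2.1≤15.1).
Pareto-optimal: P6, P8, P10 → 3.

3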